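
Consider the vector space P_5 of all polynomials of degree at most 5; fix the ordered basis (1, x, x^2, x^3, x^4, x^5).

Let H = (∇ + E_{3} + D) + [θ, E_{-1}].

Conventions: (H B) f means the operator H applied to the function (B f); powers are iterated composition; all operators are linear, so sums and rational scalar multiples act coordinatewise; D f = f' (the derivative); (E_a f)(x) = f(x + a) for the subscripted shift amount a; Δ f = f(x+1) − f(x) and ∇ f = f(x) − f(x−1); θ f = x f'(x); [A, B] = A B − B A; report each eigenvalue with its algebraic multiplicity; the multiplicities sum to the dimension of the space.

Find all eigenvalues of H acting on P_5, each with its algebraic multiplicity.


λ = 1 (multiplicity 6)

image of 1: 1
image of x: x + 6
image of x^2: x^2 + 12x + 6
image of x^3: x^3 + 18x^2 + 18x + 31
image of x^4: x^4 + 24x^3 + 36x^2 + 124x + 76
image of x^5: x^5 + 30x^4 + 60x^3 + 310x^2 + 380x + 249
the matrix is upper triangular; its diagonal is (1, 1, 1, 1, 1, 1)
for a triangular matrix the eigenvalues are the diagonal entries, with algebraic multiplicity their repetition count


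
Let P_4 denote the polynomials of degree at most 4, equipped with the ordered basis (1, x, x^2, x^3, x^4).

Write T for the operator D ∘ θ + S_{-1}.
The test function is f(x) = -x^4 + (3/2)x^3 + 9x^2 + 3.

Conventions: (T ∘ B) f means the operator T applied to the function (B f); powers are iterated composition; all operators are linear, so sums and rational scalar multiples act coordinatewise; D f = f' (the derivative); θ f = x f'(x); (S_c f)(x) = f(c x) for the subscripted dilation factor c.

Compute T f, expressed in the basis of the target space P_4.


the result is g(x) = -x^4 - (35/2)x^3 + (45/2)x^2 + 36x + 3

θ f = -4x^4 + (9/2)x^3 + 18x^2
D θ f = -16x^3 + (27/2)x^2 + 36x
S_{-1} f = -x^4 - (3/2)x^3 + 9x^2 + 3
(D ∘ θ + S_{-1}) f = -x^4 - (35/2)x^3 + (45/2)x^2 + 36x + 3


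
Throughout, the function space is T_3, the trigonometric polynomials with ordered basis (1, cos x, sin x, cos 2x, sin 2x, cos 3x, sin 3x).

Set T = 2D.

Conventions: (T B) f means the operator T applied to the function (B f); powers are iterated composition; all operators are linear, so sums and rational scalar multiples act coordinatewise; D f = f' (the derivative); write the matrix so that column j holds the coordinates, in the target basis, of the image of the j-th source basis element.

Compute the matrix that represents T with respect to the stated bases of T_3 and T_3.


the matrix is [[0, 0, 0, 0, 0, 0, 0]; [0, 0, 2, 0, 0, 0, 0]; [0, -2, 0, 0, 0, 0, 0]; [0, 0, 0, 0, 4, 0, 0]; [0, 0, 0, -4, 0, 0, 0]; [0, 0, 0, 0, 0, 0, 6]; [0, 0, 0, 0, 0, -6, 0]] (rows listed top to bottom)

image of 1: 0
image of cos x: -2sin x
image of sin x: 2cos x
image of cos 2x: -4sin 2x
image of sin 2x: 4cos 2x
image of cos 3x: -6sin 3x
image of sin 3x: 6cos 3x
each image's coordinates form column j of the matrix


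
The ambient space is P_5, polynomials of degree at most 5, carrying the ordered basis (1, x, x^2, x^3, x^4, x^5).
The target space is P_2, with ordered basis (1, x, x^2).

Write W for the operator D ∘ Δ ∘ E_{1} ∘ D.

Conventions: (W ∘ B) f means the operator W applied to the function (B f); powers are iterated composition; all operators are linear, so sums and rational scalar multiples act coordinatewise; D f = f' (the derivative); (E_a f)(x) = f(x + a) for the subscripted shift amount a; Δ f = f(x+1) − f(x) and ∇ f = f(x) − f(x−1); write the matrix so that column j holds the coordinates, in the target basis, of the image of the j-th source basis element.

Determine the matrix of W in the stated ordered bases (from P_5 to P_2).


image of 1: 0
image of x: 0
image of x^2: 0
image of x^3: 6
image of x^4: 24x + 36
image of x^5: 60x^2 + 180x + 140
each image's coordinates form column j of the matrix

the matrix is [[0, 0, 0, 6, 36, 140]; [0, 0, 0, 0, 24, 180]; [0, 0, 0, 0, 0, 60]] (rows listed top to bottom)


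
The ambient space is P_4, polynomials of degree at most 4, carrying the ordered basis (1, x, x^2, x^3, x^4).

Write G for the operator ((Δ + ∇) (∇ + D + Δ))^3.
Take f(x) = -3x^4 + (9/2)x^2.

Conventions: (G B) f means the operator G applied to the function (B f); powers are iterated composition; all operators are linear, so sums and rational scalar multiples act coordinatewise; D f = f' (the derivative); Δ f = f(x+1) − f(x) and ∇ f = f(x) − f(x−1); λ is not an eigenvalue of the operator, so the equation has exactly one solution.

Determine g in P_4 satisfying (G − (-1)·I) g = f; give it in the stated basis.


write g with unknown coordinates in the stated basis and equate coefficients in (G − (-1)·I) g = f
solving from the highest basis element down gives g = -3x^4 + (9/2)x^2
check: G g = 0
so G g − (-1)·g = -3x^4 + (9/2)x^2 = f ✓

the image equals g(x) = -3x^4 + (9/2)x^2


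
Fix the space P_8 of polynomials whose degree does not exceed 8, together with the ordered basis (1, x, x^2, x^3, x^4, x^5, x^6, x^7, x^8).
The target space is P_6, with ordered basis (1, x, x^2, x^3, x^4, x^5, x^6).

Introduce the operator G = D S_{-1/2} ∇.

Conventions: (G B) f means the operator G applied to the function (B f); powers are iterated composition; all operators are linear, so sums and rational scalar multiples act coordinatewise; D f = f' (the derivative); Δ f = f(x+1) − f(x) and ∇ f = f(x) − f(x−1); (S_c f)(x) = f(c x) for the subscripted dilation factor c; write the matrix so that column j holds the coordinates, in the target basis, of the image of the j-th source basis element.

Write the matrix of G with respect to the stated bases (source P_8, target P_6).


the matrix is [[0, 0, -1, 3/2, -2, 5/2, -3, 7/2, -4]; [0, 0, 0, 3/2, -3, 5, -15/2, 21/2, -14]; [0, 0, 0, 0, -3/2, 15/4, -15/2, 105/8, -21]; [0, 0, 0, 0, 0, 5/4, -15/4, 35/4, -35/2]; [0, 0, 0, 0, 0, 0, -15/16, 105/32, -35/4]; [0, 0, 0, 0, 0, 0, 0, 21/32, -21/8]; [0, 0, 0, 0, 0, 0, 0, 0, -7/16]] (rows listed top to bottom)

image of 1: 0
image of x: 0
image of x^2: -1
image of x^3: (3/2)x + 3/2
image of x^4: -(3/2)x^2 - 3x - 2
image of x^5: (5/4)x^3 + (15/4)x^2 + 5x + 5/2
image of x^6: -(15/16)x^4 - (15/4)x^3 - (15/2)x^2 - (15/2)x - 3
image of x^7: (21/32)x^5 + (105/32)x^4 + (35/4)x^3 + (105/8)x^2 + (21/2)x + 7/2
image of x^8: -(7/16)x^6 - (21/8)x^5 - (35/4)x^4 - (35/2)x^3 - 21x^2 - 14x - 4
each image's coordinates form column j of the matrix


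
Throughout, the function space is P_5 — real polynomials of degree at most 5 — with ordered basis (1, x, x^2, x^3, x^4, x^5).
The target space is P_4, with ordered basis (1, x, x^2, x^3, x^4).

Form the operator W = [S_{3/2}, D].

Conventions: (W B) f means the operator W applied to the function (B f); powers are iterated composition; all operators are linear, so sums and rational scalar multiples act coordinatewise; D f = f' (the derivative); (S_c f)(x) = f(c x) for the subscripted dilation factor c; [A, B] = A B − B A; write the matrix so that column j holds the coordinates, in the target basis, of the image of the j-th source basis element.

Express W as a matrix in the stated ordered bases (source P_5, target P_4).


image of 1: 0
image of x: -1/2
image of x^2: -(3/2)x
image of x^3: -(27/8)x^2
image of x^4: -(27/4)x^3
image of x^5: -(405/32)x^4
each image's coordinates form column j of the matrix

the matrix is [[0, -1/2, 0, 0, 0, 0]; [0, 0, -3/2, 0, 0, 0]; [0, 0, 0, -27/8, 0, 0]; [0, 0, 0, 0, -27/4, 0]; [0, 0, 0, 0, 0, -405/32]] (rows listed top to bottom)


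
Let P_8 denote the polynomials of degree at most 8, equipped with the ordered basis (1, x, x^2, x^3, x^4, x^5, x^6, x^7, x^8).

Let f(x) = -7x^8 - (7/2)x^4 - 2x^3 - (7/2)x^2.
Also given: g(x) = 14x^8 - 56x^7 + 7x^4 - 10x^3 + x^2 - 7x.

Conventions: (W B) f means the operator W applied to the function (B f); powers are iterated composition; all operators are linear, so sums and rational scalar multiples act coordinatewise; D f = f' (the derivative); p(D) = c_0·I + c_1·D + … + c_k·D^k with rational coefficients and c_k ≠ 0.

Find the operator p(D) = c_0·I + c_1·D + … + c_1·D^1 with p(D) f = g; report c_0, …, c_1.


D^0 f = -7x^8 - (7/2)x^4 - 2x^3 - (7/2)x^2
D^1 f = -56x^7 - 14x^3 - 6x^2 - 7x
matching coefficients of g against c_0 f + c_1 Df + … from the top degree down determines the c_i
solution: c_0 = -2, c_1 = 1

p(D) = -2·I + D, i.e. c_0 = -2, c_1 = 1


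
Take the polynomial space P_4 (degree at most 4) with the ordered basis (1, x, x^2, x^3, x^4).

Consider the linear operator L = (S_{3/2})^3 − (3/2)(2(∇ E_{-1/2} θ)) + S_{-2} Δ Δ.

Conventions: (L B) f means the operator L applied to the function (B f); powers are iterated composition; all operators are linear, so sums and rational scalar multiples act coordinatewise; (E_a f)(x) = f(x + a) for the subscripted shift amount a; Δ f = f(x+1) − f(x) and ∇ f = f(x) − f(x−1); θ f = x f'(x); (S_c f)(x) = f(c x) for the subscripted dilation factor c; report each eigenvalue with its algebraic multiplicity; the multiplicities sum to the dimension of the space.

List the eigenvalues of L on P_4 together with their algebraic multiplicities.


image of 1: 1
image of x: (27/8)x - 3
image of x^2: (729/64)x^2 - 12x + 14
image of x^3: (19683/512)x^3 - 27x^2 + 42x - 93/4
image of x^4: (531441/4096)x^4 - 48x^3 + 192x^2 - 204x + 74
the matrix is upper triangular; its diagonal is (1, 27/8, 729/64, 19683/512, 531441/4096)
for a triangular matrix the eigenvalues are the diagonal entries, with algebraic multiplicity their repetition count

λ = 1 (multiplicity 1), λ = 27/8 (multiplicity 1), λ = 729/64 (multiplicity 1), λ = 19683/512 (multiplicity 1), λ = 531441/4096 (multiplicity 1)


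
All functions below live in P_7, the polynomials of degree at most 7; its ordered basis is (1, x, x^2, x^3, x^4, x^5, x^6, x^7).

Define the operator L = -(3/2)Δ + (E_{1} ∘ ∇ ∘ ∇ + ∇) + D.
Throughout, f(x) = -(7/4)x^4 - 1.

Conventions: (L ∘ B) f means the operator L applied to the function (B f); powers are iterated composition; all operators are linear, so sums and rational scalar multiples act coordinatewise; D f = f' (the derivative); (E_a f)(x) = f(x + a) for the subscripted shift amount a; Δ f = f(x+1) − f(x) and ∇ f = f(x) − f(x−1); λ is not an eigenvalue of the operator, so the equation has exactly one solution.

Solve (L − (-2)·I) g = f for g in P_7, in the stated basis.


write g with unknown coordinates in the stated basis and equate coefficients in (L − (-2)·I) g = f
solving from the highest basis element down gives g = -(7/8)x^4 + (7/8)x^3 - (63/32)x^2 + (49/64)x - 303/256
check: L g = -(7/4)x^3 + (63/16)x^2 - (49/32)x + 175/128
so L g − (-2)·g = -(7/4)x^4 - 1 = f ✓

the result is g(x) = -(7/8)x^4 + (7/8)x^3 - (63/32)x^2 + (49/64)x - 303/256


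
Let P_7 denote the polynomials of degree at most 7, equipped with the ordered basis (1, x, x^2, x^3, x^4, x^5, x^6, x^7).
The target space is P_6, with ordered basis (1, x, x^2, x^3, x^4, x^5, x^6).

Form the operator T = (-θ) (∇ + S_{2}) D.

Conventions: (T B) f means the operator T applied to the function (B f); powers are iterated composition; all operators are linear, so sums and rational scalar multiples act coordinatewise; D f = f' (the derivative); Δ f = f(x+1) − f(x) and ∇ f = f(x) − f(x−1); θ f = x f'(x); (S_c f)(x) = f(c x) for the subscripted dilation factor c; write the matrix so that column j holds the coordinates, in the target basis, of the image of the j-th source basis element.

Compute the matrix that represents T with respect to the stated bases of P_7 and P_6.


image of 1: 0
image of x: 0
image of x^2: -4x
image of x^3: -24x^2 - 6x
image of x^4: -96x^3 - 24x^2 + 12x
image of x^5: -320x^4 - 60x^3 + 60x^2 - 20x
image of x^6: -960x^5 - 120x^4 + 180x^3 - 120x^2 + 30x
image of x^7: -2688x^6 - 210x^5 + 420x^4 - 420x^3 + 210x^2 - 42x
each image's coordinates form column j of the matrix

the matrix is [[0, 0, 0, 0, 0, 0, 0, 0]; [0, 0, -4, -6, 12, -20, 30, -42]; [0, 0, 0, -24, -24, 60, -120, 210]; [0, 0, 0, 0, -96, -60, 180, -420]; [0, 0, 0, 0, 0, -320, -120, 420]; [0, 0, 0, 0, 0, 0, -960, -210]; [0, 0, 0, 0, 0, 0, 0, -2688]] (rows listed top to bottom)


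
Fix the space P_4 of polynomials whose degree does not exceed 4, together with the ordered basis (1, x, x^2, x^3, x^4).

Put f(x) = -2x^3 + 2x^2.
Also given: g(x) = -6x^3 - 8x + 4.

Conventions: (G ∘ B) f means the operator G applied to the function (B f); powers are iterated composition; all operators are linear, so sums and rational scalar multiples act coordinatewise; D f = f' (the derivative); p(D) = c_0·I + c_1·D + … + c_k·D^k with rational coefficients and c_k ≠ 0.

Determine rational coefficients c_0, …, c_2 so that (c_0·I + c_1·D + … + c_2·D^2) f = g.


D^0 f = -2x^3 + 2x^2
D^1 f = -6x^2 + 4x
D^2 f = -12x + 4
matching coefficients of g against c_0 f + c_1 Df + … from the top degree down determines the c_i
solution: c_0 = 3, c_1 = 1, c_2 = 1

c_0 = 3, c_1 = 1, c_2 = 1


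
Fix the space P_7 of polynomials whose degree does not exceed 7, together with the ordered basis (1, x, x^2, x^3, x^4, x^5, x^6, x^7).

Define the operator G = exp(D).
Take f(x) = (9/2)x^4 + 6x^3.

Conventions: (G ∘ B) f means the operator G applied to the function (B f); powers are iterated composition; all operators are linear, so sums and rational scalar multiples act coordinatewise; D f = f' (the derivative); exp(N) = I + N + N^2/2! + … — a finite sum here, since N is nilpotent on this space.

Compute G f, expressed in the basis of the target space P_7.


g(x) = (9/2)x^4 + 24x^3 + 45x^2 + 36x + 21/2

order-1 term: 18x^3 + 18x^2
order-2 term: 27x^2 + 18x
order-3 term: 18x + 6
order-4 term: 9/2
the series for exp(D) f terminates at order 4
exp(D) f = (9/2)x^4 + 24x^3 + 45x^2 + 36x + 21/2


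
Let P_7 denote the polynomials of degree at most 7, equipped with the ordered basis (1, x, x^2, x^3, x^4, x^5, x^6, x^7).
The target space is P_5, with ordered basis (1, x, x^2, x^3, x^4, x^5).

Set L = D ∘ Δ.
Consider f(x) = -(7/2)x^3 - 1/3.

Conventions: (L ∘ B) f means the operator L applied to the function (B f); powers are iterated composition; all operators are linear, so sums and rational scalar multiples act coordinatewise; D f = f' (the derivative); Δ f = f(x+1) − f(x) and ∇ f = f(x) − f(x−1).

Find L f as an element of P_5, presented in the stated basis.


Δ f = -(21/2)x^2 - (21/2)x - 7/2
D Δ f = -21x - 21/2

the image equals g(x) = -21x - 21/2


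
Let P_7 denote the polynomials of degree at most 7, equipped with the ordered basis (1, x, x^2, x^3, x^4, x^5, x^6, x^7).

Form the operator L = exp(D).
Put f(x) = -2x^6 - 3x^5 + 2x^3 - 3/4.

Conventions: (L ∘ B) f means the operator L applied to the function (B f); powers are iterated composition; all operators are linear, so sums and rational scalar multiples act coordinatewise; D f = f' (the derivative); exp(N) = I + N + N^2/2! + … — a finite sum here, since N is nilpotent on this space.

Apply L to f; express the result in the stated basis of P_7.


order-1 term: -12x^5 - 15x^4 + 6x^2
order-2 term: -30x^4 - 30x^3 + 6x
order-3 term: -40x^3 - 30x^2 + 2
order-4 term: -30x^2 - 15x
order-5 term: -12x - 3
order-6 term: -2
the series for exp(D) f terminates at order 6
exp(D) f = -2x^6 - 15x^5 - 45x^4 - 68x^3 - 54x^2 - 21x - 15/4

the result is g(x) = -2x^6 - 15x^5 - 45x^4 - 68x^3 - 54x^2 - 21x - 15/4


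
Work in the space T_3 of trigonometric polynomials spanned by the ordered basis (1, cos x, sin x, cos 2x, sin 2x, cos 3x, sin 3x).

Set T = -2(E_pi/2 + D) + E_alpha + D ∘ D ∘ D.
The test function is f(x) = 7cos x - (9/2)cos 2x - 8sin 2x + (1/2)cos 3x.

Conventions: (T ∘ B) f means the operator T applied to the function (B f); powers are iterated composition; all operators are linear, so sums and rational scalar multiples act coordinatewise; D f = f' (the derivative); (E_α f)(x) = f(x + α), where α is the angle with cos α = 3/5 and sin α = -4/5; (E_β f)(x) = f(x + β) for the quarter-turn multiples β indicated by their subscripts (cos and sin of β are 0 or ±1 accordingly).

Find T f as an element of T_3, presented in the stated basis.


E_pi/2 f = -7sin x + (9/2)cos 2x + 8sin 2x + (1/2)sin 3x
D f = -7sin x - 16cos 2x + 9sin 2x - (3/2)sin 3x
(E_pi/2 + D) f = -14sin x - (23/2)cos 2x + 17sin 2x - sin 3x
(-2(E_pi/2 + D)) f = 28sin x + 23cos 2x - 34sin 2x + 2sin 3x
E_alpha f = (21/5)cos x + (28/5)sin x + (447/50)cos 2x - (52/25)sin 2x - (117/250)cos 3x + (22/125)sin 3x
D f = -7sin x - 16cos 2x + 9sin 2x - (3/2)sin 3x
D D f = -7cos x + 18cos 2x + 32sin 2x - (9/2)cos 3x
D D D f = 7sin x + 64cos 2x - 36sin 2x + (27/2)sin 3x
(-2(E_pi/2 + D) + E_alpha + D ∘ D ∘ D) f = (21/5)cos x + (203/5)sin x + (4797/50)cos 2x - (1802/25)sin 2x - (117/250)cos 3x + (3919/250)sin 3x

g(x) = (21/5)cos x + (203/5)sin x + (4797/50)cos 2x - (1802/25)sin 2x - (117/250)cos 3x + (3919/250)sin 3x


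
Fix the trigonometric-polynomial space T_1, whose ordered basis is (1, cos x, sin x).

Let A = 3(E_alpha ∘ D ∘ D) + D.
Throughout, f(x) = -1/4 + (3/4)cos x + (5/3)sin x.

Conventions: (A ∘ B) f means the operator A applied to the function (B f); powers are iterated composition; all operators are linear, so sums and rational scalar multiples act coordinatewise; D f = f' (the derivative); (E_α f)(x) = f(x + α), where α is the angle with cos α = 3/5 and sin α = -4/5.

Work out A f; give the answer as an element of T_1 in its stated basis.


the result is g(x) = (259/60)cos x - (111/20)sin x

D f = (5/3)cos x - (3/4)sin x
D D f = -(3/4)cos x - (5/3)sin x
E_alpha D D f = (53/60)cos x - (8/5)sin x
(3(E_alpha ∘ D ∘ D)) f = (53/20)cos x - (24/5)sin x
D f = (5/3)cos x - (3/4)sin x
(3(E_alpha ∘ D ∘ D) + D) f = (259/60)cos x - (111/20)sin x


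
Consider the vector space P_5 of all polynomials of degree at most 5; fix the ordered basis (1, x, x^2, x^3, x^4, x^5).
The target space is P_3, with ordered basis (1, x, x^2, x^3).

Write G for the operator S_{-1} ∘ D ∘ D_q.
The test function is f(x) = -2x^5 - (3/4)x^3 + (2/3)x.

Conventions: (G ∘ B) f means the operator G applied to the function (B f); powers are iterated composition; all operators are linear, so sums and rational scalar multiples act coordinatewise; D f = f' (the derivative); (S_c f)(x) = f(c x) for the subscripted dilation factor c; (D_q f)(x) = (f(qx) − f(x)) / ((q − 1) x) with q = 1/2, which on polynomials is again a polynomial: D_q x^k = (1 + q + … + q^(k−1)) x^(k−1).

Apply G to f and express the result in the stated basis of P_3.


the result is g(x) = (31/2)x^3 + (21/8)x

D_q f = -(31/8)x^4 - (21/16)x^2 + 2/3
D D_q f = -(31/2)x^3 - (21/8)x
S_{-1} D D_q f = (31/2)x^3 + (21/8)x


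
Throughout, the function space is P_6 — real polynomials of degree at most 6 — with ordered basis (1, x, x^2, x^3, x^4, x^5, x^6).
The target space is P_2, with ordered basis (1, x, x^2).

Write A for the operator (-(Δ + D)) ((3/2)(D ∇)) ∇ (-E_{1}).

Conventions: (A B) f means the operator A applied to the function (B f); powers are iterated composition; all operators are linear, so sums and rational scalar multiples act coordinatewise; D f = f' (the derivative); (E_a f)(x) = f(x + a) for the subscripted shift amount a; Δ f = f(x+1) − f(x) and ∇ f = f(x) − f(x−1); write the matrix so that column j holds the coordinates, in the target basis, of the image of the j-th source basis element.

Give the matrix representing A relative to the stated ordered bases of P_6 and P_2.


image of 1: 0
image of x: 0
image of x^2: 0
image of x^3: 0
image of x^4: 72
image of x^5: 360x + 90
image of x^6: 1080x^2 + 540x + 360
each image's coordinates form column j of the matrix

the matrix is [[0, 0, 0, 0, 72, 90, 360]; [0, 0, 0, 0, 0, 360, 540]; [0, 0, 0, 0, 0, 0, 1080]] (rows listed top to bottom)


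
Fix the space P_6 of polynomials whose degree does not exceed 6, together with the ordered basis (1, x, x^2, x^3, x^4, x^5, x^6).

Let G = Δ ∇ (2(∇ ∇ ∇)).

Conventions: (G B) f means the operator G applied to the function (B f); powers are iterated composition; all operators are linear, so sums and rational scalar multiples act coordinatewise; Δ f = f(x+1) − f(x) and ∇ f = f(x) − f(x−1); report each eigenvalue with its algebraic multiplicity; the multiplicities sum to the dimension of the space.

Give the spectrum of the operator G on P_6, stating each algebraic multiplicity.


image of 1: 0
image of x: 0
image of x^2: 0
image of x^3: 0
image of x^4: 0
image of x^5: 240
image of x^6: 1440x - 2160
the matrix is upper triangular; its diagonal is (0, 0, 0, 0, 0, 0, 0)
for a triangular matrix the eigenvalues are the diagonal entries, with algebraic multiplicity their repetition count

λ = 0 (multiplicity 7)


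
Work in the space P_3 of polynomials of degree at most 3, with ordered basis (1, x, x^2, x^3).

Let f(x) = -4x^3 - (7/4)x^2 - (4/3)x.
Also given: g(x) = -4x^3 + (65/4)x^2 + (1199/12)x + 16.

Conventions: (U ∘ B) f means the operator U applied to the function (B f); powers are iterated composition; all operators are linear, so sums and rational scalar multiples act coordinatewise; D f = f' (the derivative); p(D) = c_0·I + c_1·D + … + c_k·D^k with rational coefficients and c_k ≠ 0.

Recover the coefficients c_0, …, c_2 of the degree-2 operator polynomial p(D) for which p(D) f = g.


p(D) = I − (3/2)·D − 4·D^2, i.e. c_0 = 1, c_1 = -3/2, c_2 = -4

D^0 f = -4x^3 - (7/4)x^2 - (4/3)x
D^1 f = -12x^2 - (7/2)x - 4/3
D^2 f = -24x - 7/2
matching coefficients of g against c_0 f + c_1 Df + … from the top degree down determines the c_i
solution: c_0 = 1, c_1 = -3/2, c_2 = -4


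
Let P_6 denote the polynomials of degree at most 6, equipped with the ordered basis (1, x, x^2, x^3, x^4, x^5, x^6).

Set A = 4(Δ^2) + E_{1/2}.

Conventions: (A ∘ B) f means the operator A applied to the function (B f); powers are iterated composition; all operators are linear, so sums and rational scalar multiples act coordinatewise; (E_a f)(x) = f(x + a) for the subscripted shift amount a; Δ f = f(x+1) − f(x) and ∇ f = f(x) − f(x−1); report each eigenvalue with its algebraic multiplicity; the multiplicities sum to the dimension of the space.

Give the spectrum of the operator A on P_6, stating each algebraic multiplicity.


λ = 1 (multiplicity 7)

image of 1: 1
image of x: x + 1/2
image of x^2: x^2 + x + 33/4
image of x^3: x^3 + (3/2)x^2 + (99/4)x + 193/8
image of x^4: x^4 + 2x^3 + (99/2)x^2 + (193/2)x + 897/16
image of x^5: x^5 + (5/2)x^4 + (165/2)x^3 + (965/4)x^2 + (4485/16)x + 3841/32
image of x^6: x^6 + 3x^5 + (495/4)x^4 + (965/2)x^3 + (13455/16)x^2 + (11523/16)x + 15873/64
the matrix is upper triangular; its diagonal is (1, 1, 1, 1, 1, 1, 1)
for a triangular matrix the eigenvalues are the diagonal entries, with algebraic multiplicity their repetition count


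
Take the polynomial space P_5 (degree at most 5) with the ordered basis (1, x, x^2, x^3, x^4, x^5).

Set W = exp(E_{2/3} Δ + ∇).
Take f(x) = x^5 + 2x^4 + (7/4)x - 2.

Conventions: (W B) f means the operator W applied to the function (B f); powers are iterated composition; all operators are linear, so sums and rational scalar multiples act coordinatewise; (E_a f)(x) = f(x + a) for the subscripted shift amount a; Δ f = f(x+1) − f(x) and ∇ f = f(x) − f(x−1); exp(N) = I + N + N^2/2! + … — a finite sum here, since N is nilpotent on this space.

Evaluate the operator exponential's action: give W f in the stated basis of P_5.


the result is g(x) = x^5 + 12x^4 + (208/3)x^3 + (832/3)x^2 + (73981/108)x + 123427/162

order-1 term: 10x^4 + (88/3)x^3 + (208/3)x^2 + (2032/27)x + 4903/162
order-2 term: 40x^3 + 128x^2 + 304x + 6272/27
order-3 term: 80x^2 + 224x + 992/3
order-4 term: 80x + 416/3
order-5 term: 32
the series for exp(E_{2/3} Δ + ∇) f terminates at order 5
exp(E_{2/3} Δ + ∇) f = x^5 + 12x^4 + (208/3)x^3 + (832/3)x^2 + (73981/108)x + 123427/162


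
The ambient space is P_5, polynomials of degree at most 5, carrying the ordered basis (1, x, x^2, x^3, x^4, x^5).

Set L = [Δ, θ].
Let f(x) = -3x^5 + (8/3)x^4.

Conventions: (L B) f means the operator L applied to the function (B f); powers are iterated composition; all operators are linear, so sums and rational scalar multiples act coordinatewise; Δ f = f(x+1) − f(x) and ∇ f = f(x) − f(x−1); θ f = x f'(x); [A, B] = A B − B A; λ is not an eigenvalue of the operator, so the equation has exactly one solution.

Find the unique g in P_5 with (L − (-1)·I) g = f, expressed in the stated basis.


write g with unknown coordinates in the stated basis and equate coefficients in (L − (-1)·I) g = f
solving from the highest basis element down gives g = -3x^5 + (53/3)x^4 - (32/3)x^3 - 90x^2 + 92x + 193/3
check: L g = -15x^4 + (32/3)x^3 + 90x^2 - 92x - 193/3
so L g − (-1)·g = -3x^5 + (8/3)x^4 = f ✓

the image equals g(x) = -3x^5 + (53/3)x^4 - (32/3)x^3 - 90x^2 + 92x + 193/3


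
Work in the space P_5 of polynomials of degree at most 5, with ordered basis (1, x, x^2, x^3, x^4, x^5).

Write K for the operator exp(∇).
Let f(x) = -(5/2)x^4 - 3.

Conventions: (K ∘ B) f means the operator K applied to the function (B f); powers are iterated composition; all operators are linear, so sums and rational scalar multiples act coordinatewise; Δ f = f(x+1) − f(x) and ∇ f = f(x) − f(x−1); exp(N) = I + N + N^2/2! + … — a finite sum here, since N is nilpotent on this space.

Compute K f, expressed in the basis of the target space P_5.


g(x) = -(5/2)x^4 - 10x^3 + 10x - 11/2

order-1 term: -10x^3 + 15x^2 - 10x + 5/2
order-2 term: -15x^2 + 30x - 35/2
order-3 term: -10x + 15
order-4 term: -5/2
the series for exp(∇) f terminates at order 4
exp(∇) f = -(5/2)x^4 - 10x^3 + 10x - 11/2


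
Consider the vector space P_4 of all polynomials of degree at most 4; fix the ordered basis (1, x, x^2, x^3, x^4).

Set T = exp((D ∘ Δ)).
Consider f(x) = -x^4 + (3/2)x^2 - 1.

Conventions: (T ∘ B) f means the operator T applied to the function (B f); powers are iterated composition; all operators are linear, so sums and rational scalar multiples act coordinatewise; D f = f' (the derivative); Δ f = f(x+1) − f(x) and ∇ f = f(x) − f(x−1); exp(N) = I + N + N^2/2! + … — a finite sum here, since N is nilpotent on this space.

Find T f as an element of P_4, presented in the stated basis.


the image equals g(x) = -x^4 - (21/2)x^2 - 12x - 14

order-1 term: -12x^2 - 12x - 1
order-2 term: -12
the series for exp((D ∘ Δ)) f terminates at order 2
exp((D ∘ Δ)) f = -x^4 - (21/2)x^2 - 12x - 14


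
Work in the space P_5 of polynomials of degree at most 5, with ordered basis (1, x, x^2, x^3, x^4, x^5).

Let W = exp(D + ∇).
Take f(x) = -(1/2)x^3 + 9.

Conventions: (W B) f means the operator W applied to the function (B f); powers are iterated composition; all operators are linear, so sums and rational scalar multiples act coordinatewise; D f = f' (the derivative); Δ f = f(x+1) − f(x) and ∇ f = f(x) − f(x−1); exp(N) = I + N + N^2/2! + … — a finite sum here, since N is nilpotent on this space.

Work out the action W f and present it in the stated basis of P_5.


order-1 term: -3x^2 + (3/2)x - 1/2
order-2 term: -6x + 3
order-3 term: -4
the series for exp(D + ∇) f terminates at order 3
exp(D + ∇) f = -(1/2)x^3 - 3x^2 - (9/2)x + 15/2

the image equals g(x) = -(1/2)x^3 - 3x^2 - (9/2)x + 15/2


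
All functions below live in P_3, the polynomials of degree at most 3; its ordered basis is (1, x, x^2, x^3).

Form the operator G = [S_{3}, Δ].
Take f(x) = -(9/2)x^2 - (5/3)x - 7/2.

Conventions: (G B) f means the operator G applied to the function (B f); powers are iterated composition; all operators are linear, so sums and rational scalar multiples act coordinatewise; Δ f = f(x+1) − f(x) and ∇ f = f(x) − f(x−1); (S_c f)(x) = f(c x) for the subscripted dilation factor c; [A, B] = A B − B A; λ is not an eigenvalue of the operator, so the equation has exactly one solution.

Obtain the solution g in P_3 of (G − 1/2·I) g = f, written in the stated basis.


the result is g(x) = 9x^2 - (638/3)x + 2141/3

write g with unknown coordinates in the stated basis and equate coefficients in (G − 1/2·I) g = f
solving from the highest basis element down gives g = 9x^2 - (638/3)x + 2141/3
check: G g = -108x + 1060/3
so G g − 1/2·g = -(9/2)x^2 - (5/3)x - 7/2 = f ✓


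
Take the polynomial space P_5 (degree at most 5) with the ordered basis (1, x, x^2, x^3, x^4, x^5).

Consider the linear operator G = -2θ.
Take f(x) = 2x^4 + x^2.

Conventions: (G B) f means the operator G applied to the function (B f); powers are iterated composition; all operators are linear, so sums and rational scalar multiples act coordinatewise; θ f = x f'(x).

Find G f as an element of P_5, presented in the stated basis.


θ f = 8x^4 + 2x^2
(-2θ) f = -16x^4 - 4x^2

g(x) = -16x^4 - 4x^2


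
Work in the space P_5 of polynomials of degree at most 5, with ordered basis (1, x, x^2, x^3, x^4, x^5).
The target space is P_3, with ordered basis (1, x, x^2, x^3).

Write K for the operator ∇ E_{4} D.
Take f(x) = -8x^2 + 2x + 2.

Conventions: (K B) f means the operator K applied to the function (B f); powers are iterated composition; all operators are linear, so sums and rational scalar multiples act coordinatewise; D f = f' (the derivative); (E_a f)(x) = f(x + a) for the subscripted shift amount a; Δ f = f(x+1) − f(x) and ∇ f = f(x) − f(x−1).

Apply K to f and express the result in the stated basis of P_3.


the result is g(x) = -16

D f = -16x + 2
E_{4} D f = -16x - 62
∇ E_{4} D f = -16


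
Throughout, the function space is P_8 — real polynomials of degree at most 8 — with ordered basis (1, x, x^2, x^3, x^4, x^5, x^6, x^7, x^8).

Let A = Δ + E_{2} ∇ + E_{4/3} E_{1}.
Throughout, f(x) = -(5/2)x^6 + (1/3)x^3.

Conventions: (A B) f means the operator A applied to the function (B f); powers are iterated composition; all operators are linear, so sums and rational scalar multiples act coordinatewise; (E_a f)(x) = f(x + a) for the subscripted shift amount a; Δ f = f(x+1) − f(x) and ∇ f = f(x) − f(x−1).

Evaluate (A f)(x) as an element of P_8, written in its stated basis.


Δ f = -15x^5 - (75/2)x^4 - 50x^3 - (73/2)x^2 - 14x - 13/6
∇ f = -15x^5 + (75/2)x^4 - 50x^3 + (77/2)x^2 - 16x + 17/6
E_{2} ∇ f = -15x^5 - (225/2)x^4 - 350x^3 - (1123/2)x^2 - 462x - 931/6
E_{1} f = -(5/2)x^6 - 15x^5 - (75/2)x^4 - (149/3)x^3 - (73/2)x^2 - 14x - 13/6
E_{4/3} E_{1} f = -(5/2)x^6 - 35x^5 - (1225/6)x^4 - (17141/27)x^3 - (59899/54)x^2 - (83594/81)x - 582071/1458
(Δ + E_{2} ∇ + E_{4/3} E_{1}) f = -(5/2)x^6 - 65x^5 - (2125/6)x^4 - (27941/27)x^3 - (92191/54)x^2 - (122150/81)x - 811463/1458

the image equals g(x) = -(5/2)x^6 - 65x^5 - (2125/6)x^4 - (27941/27)x^3 - (92191/54)x^2 - (122150/81)x - 811463/1458


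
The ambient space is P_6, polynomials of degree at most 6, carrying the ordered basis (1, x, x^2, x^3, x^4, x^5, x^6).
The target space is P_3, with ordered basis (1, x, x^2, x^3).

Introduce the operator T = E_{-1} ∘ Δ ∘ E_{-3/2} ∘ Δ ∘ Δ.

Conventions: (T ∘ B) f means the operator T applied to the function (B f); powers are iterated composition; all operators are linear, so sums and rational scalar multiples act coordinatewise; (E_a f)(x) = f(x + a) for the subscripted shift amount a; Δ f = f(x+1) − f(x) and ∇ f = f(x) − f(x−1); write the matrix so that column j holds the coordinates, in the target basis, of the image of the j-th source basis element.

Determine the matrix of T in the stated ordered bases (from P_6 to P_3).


image of 1: 0
image of x: 0
image of x^2: 0
image of x^3: 6
image of x^4: 24x - 24
image of x^5: 60x^2 - 120x + 75
image of x^6: 120x^3 - 360x^2 + 450x - 210
each image's coordinates form column j of the matrix

the matrix is [[0, 0, 0, 6, -24, 75, -210]; [0, 0, 0, 0, 24, -120, 450]; [0, 0, 0, 0, 0, 60, -360]; [0, 0, 0, 0, 0, 0, 120]] (rows listed top to bottom)


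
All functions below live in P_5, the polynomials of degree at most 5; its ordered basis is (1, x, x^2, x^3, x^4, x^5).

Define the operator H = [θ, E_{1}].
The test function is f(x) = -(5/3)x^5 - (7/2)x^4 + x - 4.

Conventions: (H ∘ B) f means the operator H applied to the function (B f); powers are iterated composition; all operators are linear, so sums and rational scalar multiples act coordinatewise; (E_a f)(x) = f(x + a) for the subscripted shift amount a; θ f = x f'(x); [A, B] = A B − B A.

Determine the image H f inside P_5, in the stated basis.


E_{1} f = -(5/3)x^5 - (71/6)x^4 - (92/3)x^3 - (113/3)x^2 - (64/3)x - 49/6
θ E_{1} f = -(25/3)x^5 - (142/3)x^4 - 92x^3 - (226/3)x^2 - (64/3)x
θ f = -(25/3)x^5 - 14x^4 + x
E_{1} θ f = -(25/3)x^5 - (167/3)x^4 - (418/3)x^3 - (502/3)x^2 - (290/3)x - 64/3
[θ, E_{1}] f = (25/3)x^4 + (142/3)x^3 + 92x^2 + (226/3)x + 64/3

the image equals g(x) = (25/3)x^4 + (142/3)x^3 + 92x^2 + (226/3)x + 64/3


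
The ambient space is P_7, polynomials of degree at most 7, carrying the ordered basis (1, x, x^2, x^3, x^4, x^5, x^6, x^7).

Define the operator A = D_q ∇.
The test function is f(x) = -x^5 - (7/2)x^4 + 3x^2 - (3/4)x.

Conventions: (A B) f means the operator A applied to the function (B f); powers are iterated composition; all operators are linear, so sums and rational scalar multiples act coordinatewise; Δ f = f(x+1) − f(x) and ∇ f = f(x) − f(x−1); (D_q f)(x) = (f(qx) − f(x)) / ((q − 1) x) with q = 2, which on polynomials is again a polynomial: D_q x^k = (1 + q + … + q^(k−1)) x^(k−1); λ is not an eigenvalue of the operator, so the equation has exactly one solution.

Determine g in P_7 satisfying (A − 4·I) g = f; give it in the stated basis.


g(x) = (1/4)x^5 + (7/8)x^4 + (75/16)x^3 + x^2 + (555/64)x - 157/64

write g with unknown coordinates in the stated basis and equate coefficients in (A − 4·I) g = f
solving from the highest basis element down gives g = (1/4)x^5 + (7/8)x^4 + (75/16)x^3 + x^2 + (555/64)x - 157/64
check: A g = (75/4)x^3 + 7x^2 + (543/16)x - 157/16
so A g − 4·g = -x^5 - (7/2)x^4 + 3x^2 - (3/4)x = f ✓


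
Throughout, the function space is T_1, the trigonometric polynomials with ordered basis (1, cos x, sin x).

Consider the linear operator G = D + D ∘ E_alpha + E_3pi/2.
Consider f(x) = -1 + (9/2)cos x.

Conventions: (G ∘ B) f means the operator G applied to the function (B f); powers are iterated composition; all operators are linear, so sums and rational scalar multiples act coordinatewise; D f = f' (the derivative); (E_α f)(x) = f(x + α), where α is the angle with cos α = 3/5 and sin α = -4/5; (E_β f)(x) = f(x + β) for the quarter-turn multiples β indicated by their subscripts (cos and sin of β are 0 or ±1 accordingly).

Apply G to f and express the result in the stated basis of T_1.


g(x) = -1 + (18/5)cos x - (27/10)sin x

D f = -(9/2)sin x
E_alpha f = -1 + (27/10)cos x + (18/5)sin x
D E_alpha f = (18/5)cos x - (27/10)sin x
E_3pi/2 f = -1 + (9/2)sin x
(D + D ∘ E_alpha + E_3pi/2) f = -1 + (18/5)cos x - (27/10)sin x


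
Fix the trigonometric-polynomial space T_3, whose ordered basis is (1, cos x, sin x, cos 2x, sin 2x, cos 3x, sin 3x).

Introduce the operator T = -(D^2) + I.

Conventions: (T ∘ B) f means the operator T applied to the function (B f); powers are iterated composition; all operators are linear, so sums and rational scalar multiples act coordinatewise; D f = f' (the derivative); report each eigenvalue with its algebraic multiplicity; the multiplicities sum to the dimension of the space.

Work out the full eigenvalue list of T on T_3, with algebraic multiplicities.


λ = 1 (multiplicity 1), λ = 2 (multiplicity 2), λ = 5 (multiplicity 2), λ = 10 (multiplicity 2)

image of 1: 1
image of cos x: 2cos x
image of sin x: 2sin x
image of cos 2x: 5cos 2x
image of sin 2x: 5sin 2x
image of cos 3x: 10cos 3x
image of sin 3x: 10sin 3x
the matrix is diagonal; its diagonal is (1, 2, 2, 5, 5, 10, 10)
for a triangular matrix the eigenvalues are the diagonal entries, with algebraic multiplicity their repetition count


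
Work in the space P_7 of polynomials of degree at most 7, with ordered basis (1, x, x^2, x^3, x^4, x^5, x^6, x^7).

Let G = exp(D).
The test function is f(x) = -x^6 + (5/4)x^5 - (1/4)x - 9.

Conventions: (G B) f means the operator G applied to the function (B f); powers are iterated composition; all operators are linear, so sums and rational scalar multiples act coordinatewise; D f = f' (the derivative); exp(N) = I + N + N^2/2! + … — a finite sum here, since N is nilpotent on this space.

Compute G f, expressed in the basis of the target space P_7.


order-1 term: -6x^5 + (25/4)x^4 - 1/4
order-2 term: -15x^4 + (25/2)x^3
order-3 term: -20x^3 + (25/2)x^2
order-4 term: -15x^2 + (25/4)x
order-5 term: -6x + 5/4
order-6 term: -1
the series for exp(D) f terminates at order 6
exp(D) f = -x^6 - (19/4)x^5 - (35/4)x^4 - (15/2)x^3 - (5/2)x^2 - 9

the image equals g(x) = -x^6 - (19/4)x^5 - (35/4)x^4 - (15/2)x^3 - (5/2)x^2 - 9


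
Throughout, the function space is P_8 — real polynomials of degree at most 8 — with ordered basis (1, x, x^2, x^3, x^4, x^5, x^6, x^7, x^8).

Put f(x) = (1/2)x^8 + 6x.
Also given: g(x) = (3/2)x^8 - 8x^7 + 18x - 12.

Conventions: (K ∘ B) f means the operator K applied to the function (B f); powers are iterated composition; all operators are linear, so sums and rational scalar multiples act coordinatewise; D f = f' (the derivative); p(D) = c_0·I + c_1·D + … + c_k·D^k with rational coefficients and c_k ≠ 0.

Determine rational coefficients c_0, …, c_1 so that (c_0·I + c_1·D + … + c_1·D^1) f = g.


D^0 f = (1/2)x^8 + 6x
D^1 f = 4x^7 + 6
matching coefficients of g against c_0 f + c_1 Df + … from the top degree down determines the c_i
solution: c_0 = 3, c_1 = -2

p(D) = 3·I − 2·D, i.e. c_0 = 3, c_1 = -2


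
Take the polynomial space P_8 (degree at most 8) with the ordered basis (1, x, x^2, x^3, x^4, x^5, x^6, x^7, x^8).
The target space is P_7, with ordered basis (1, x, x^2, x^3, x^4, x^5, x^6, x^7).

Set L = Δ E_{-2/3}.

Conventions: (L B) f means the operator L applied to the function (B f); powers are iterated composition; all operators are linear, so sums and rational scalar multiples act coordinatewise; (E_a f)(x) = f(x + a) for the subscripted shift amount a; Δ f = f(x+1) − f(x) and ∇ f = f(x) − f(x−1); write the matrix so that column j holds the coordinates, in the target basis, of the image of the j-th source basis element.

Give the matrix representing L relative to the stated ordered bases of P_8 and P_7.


the matrix is [[0, 1, -1/3, 1/3, -5/27, 11/81, -7/81, 43/729, -85/2187]; [0, 0, 2, -1, 4/3, -25/27, 22/27, -49/81, 344/729]; [0, 0, 0, 3, -2, 10/3, -25/9, 77/27, -196/81]; [0, 0, 0, 0, 4, -10/3, 20/3, -175/27, 616/81]; [0, 0, 0, 0, 0, 5, -5, 35/3, -350/27]; [0, 0, 0, 0, 0, 0, 6, -7, 56/3]; [0, 0, 0, 0, 0, 0, 0, 7, -28/3]; [0, 0, 0, 0, 0, 0, 0, 0, 8]] (rows listed top to bottom)

image of 1: 0
image of x: 1
image of x^2: 2x - 1/3
image of x^3: 3x^2 - x + 1/3
image of x^4: 4x^3 - 2x^2 + (4/3)x - 5/27
image of x^5: 5x^4 - (10/3)x^3 + (10/3)x^2 - (25/27)x + 11/81
image of x^6: 6x^5 - 5x^4 + (20/3)x^3 - (25/9)x^2 + (22/27)x - 7/81
image of x^7: 7x^6 - 7x^5 + (35/3)x^4 - (175/27)x^3 + (77/27)x^2 - (49/81)x + 43/729
image of x^8: 8x^7 - (28/3)x^6 + (56/3)x^5 - (350/27)x^4 + (616/81)x^3 - (196/81)x^2 + (344/729)x - 85/2187
each image's coordinates form column j of the matrix


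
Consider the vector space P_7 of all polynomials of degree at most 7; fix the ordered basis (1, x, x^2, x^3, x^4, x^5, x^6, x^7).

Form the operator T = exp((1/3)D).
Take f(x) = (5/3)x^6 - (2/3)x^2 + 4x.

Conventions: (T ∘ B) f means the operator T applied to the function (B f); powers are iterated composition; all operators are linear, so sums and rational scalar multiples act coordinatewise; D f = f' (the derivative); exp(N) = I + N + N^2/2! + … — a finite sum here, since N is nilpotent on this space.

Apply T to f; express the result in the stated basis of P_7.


order-1 term: (10/3)x^5 - (4/9)x + 4/3
order-2 term: (25/9)x^4 - 2/27
order-3 term: (100/81)x^3
order-4 term: (25/81)x^2
order-5 term: (10/243)x
order-6 term: 5/2187
the series for exp((1/3)D) f terminates at order 6
exp((1/3)D) f = (5/3)x^6 + (10/3)x^5 + (25/9)x^4 + (100/81)x^3 - (29/81)x^2 + (874/243)x + 2759/2187

g(x) = (5/3)x^6 + (10/3)x^5 + (25/9)x^4 + (100/81)x^3 - (29/81)x^2 + (874/243)x + 2759/2187
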